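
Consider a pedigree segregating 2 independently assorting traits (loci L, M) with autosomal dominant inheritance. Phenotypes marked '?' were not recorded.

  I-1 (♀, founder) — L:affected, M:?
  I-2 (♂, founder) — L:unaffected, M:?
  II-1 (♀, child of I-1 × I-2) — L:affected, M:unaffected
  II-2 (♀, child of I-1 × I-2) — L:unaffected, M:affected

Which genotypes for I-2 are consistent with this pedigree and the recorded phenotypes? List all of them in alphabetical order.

L/I-1 aff ·: Ll
L/I-2 un ·: ll
L/II-1 aff I-1×I-2: Ll
L/II-2 un I-1×I-2: ll
⇒ L over [I-1,I-2,II-1,II-2]: 1 consistent
M/I-1 ? ·: mm|Mm
M/I-2 ? ·: mm|Mm
M/II-1 un I-1×I-2: mm
M/II-2 aff I-1×I-2: Mm|MM
⇒ M over [I-1,I-2,II-1,II-2]: 4 consistent

I-2 ∈ {ll Mm, ll mm}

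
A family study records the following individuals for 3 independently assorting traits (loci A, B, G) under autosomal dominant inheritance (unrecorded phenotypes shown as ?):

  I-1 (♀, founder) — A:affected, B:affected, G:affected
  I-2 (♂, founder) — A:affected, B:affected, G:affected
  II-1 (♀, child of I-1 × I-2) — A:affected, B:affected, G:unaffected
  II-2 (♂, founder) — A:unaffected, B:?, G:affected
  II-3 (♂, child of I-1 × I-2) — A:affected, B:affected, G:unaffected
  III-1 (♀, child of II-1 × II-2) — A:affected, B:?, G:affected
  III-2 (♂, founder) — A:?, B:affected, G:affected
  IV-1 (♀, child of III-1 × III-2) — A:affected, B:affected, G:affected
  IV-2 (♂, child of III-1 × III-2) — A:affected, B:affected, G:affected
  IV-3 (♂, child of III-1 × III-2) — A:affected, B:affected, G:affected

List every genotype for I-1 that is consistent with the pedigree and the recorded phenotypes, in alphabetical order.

I-1 ∈ {AA BB Gg, AA Bb Gg, Aa BB Gg, Aa Bb Gg}

A/I-1 aff ·: Aa|AA
A/I-2 aff ·: Aa|AA
A/II-1 aff I-1×I-2: Aa|AA
A/II-2 un ·: aa
A/II-3 aff I-1×I-2: Aa|AA
A/III-1 aff II-1×II-2: Aa
A/III-2 ? ·: aa|Aa|AA
A/IV-1 aff III-1×III-2: Aa|AA
A/IV-2 aff III-1×III-2: Aa|AA
A/IV-3 aff III-1×III-2: Aa|AA
⇒ A over [I-1,I-2,II-1,II-2,II-3,III-1,III-2,IV-1,IV-2,IV-3]: 221 consistent
B/I-1 aff ·: Bb|BB
B/I-2 aff ·: Bb|BB
B/II-1 aff I-1×I-2: Bb|BB
B/II-2 ? ·: bb|Bb|BB
B/II-3 aff I-1×I-2: Bb|BB
B/III-1 ? II-1×II-2: bb|Bb|BB
B/III-2 aff ·: Bb|BB
B/IV-1 aff III-1×III-2: Bb|BB
B/IV-2 aff III-1×III-2: Bb|BB
B/IV-3 aff III-1×III-2: Bb|BB
⇒ B over [I-1,I-2,II-1,II-2,II-3,III-1,III-2,IV-1,IV-2,IV-3]: 770 consistent
G/I-1 aff ·: Gg
G/I-2 aff ·: Gg
G/II-1 un I-1×I-2: gg
G/II-2 aff ·: Gg|GG
G/II-3 un I-1×I-2: gg
G/III-1 aff II-1×II-2: Gg
G/III-2 aff ·: Gg|GG
G/IV-1 aff III-1×III-2: Gg|GG
G/IV-2 aff III-1×III-2: Gg|GG
G/IV-3 aff III-1×III-2: Gg|GG
⇒ G over [I-1,I-2,II-1,II-2,II-3,III-1,III-2,IV-1,IV-2,IV-3]: 32 consistent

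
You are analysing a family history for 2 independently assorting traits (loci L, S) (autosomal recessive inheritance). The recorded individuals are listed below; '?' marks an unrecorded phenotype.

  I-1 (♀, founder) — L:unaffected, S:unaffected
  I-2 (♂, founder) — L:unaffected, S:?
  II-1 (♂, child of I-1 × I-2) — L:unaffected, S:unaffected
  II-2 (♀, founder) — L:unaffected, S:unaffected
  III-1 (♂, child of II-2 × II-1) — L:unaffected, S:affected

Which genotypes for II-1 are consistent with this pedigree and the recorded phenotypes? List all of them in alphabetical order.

II-1 ∈ {LL Ss, Ll Ss}

L/I-1 un ·: LL|Ll
L/I-2 un ·: LL|Ll
L/II-1 un I-1×I-2: LL|Ll
L/II-2 un ·: LL|Ll
L/III-1 un II-2×II-1: LL|Ll
⇒ L over [I-1,I-2,II-1,II-2,III-1]: 24 consistent
S/I-1 un ·: SS|Ss
S/I-2 ? ·: SS|Ss|ss
S/II-1 un I-1×I-2: Ss
S/II-2 un ·: Ss
S/III-1 aff II-2×II-1: ss
⇒ S over [I-1,I-2,II-1,II-2,III-1]: 5 consistent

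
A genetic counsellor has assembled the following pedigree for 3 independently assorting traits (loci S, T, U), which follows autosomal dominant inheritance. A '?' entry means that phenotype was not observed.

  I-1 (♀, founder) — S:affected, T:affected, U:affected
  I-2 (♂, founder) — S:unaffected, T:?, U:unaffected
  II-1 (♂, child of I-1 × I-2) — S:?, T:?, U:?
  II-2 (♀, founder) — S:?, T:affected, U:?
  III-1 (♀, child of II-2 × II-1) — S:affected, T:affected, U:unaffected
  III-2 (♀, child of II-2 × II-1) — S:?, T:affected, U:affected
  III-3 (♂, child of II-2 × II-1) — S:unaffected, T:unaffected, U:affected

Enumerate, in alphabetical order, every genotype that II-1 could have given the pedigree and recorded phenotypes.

II-1 ∈ {Ss Tt Uu, Ss Tt uu, Ss tt Uu, Ss tt uu, ss Tt Uu, ss Tt uu, ss tt Uu, ss tt uu}

S/I-1 aff ·: Ss|SS
S/I-2 un ·: ss
S/II-1 ? I-1×I-2: ss|Ss
S/II-2 ? ·: ss|Ss
S/III-1 aff II-2×II-1: Ss|SS
S/III-2 ? II-2×II-1: ss|Ss|SS
S/III-3 un II-2×II-1: ss
⇒ S over [I-1,I-2,II-1,II-2,III-1,III-2,III-3]: 18 consistent
T/I-1 aff ·: Tt|TT
T/I-2 ? ·: tt|Tt|TT
T/II-1 ? I-1×I-2: tt|Tt
T/II-2 aff ·: Tt
T/III-1 aff II-2×II-1: Tt|TT
T/III-2 aff II-2×II-1: Tt|TT
T/III-3 un II-2×II-1: tt
⇒ T over [I-1,I-2,II-1,II-2,III-1,III-2,III-3]: 22 consistent
U/I-1 aff ·: Uu|UU
U/I-2 un ·: uu
U/II-1 ? I-1×I-2: uu|Uu
U/II-2 ? ·: uu|Uu
U/III-1 un II-2×II-1: uu
U/III-2 aff II-2×II-1: Uu|UU
U/III-3 aff II-2×II-1: Uu|UU
⇒ U over [I-1,I-2,II-1,II-2,III-1,III-2,III-3]: 11 consistent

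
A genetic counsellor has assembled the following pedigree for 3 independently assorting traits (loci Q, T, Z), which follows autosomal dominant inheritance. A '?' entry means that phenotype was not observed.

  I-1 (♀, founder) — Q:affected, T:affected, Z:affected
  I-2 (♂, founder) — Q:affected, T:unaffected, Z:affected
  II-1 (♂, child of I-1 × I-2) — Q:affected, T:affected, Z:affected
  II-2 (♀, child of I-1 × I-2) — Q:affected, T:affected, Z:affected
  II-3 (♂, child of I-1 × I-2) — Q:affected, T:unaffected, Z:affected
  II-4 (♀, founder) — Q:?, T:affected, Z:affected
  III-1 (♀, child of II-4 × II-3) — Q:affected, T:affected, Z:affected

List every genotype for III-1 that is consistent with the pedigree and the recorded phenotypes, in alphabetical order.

Q/I-1 aff ·: Qq|QQ
Q/I-2 aff ·: Qq|QQ
Q/II-1 aff I-1×I-2: Qq|QQ
Q/II-2 aff I-1×I-2: Qq|QQ
Q/II-3 aff I-1×I-2: Qq|QQ
Q/II-4 ? ·: qq|Qq|QQ
Q/III-1 aff II-4×II-3: Qq|QQ
⇒ Q over [I-1,I-2,II-1,II-2,II-3,II-4,III-1]: 112 consistent
T/I-1 aff ·: Tt
T/I-2 un ·: tt
T/II-1 aff I-1×I-2: Tt
T/II-2 aff I-1×I-2: Tt
T/II-3 un I-1×I-2: tt
T/II-4 aff ·: Tt|TT
T/III-1 aff II-4×II-3: Tt
⇒ T over [I-1,I-2,II-1,II-2,II-3,II-4,III-1]: 2 consistent
Z/I-1 aff ·: Zz|ZZ
Z/I-2 aff ·: Zz|ZZ
Z/II-1 aff I-1×I-2: Zz|ZZ
Z/II-2 aff I-1×I-2: Zz|ZZ
Z/II-3 aff I-1×I-2: Zz|ZZ
Z/II-4 aff ·: Zz|ZZ
Z/III-1 aff II-4×II-3: Zz|ZZ
⇒ Z over [I-1,I-2,II-1,II-2,II-3,II-4,III-1]: 87 consistent

III-1 ∈ {QQ Tt ZZ, QQ Tt Zz, Qq Tt ZZ, Qq Tt Zz}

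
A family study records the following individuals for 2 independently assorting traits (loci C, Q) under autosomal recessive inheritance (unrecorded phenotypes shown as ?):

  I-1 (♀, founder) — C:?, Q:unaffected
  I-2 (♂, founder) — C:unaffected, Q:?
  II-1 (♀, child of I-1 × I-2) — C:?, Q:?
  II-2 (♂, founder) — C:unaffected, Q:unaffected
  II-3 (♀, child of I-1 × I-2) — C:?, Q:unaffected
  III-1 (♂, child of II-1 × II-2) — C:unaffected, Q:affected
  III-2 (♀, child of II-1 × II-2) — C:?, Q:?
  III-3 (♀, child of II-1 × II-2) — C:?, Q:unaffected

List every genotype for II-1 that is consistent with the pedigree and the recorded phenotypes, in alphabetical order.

II-1 ∈ {CC Qq, CC qq, Cc Qq, Cc qq, cc Qq, cc qq}

C/I-1 ? ·: CC|Cc|cc
C/I-2 un ·: CC|Cc
C/II-1 ? I-1×I-2: CC|Cc|cc
C/II-2 un ·: CC|Cc
C/II-3 ? I-1×I-2: CC|Cc|cc
C/III-1 un II-1×II-2: CC|Cc
C/III-2 ? II-1×II-2: CC|Cc|cc
C/III-3 ? II-1×II-2: CC|Cc|cc
⇒ C over [I-1,I-2,II-1,II-2,II-3,III-1,III-2,III-3]: 357 consistent
Q/I-1 un ·: QQ|Qq
Q/I-2 ? ·: QQ|Qq|qq
Q/II-1 ? I-1×I-2: Qq|qq
Q/II-2 un ·: Qq
Q/II-3 un I-1×I-2: QQ|Qq
Q/III-1 aff II-1×II-2: qq
Q/III-2 ? II-1×II-2: QQ|Qq|qq
Q/III-3 un II-1×II-2: QQ|Qq
⇒ Q over [I-1,I-2,II-1,II-2,II-3,III-1,III-2,III-3]: 54 consistent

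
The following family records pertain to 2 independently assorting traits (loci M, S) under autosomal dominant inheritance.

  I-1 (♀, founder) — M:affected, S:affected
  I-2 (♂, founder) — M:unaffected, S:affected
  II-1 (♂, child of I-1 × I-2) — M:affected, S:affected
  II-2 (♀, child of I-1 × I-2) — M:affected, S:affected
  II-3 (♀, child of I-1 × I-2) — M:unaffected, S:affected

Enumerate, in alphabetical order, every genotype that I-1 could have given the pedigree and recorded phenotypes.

I-1 ∈ {Mm SS, Mm Ss}

M/I-1 aff ·: Mm
M/I-2 un ·: mm
M/II-1 aff I-1×I-2: Mm
M/II-2 aff I-1×I-2: Mm
M/II-3 un I-1×I-2: mm
⇒ M over [I-1,I-2,II-1,II-2,II-3]: 1 consistent
S/I-1 aff ·: Ss|SS
S/I-2 aff ·: Ss|SS
S/II-1 aff I-1×I-2: Ss|SS
S/II-2 aff I-1×I-2: Ss|SS
S/II-3 aff I-1×I-2: Ss|SS
⇒ S over [I-1,I-2,II-1,II-2,II-3]: 25 consistent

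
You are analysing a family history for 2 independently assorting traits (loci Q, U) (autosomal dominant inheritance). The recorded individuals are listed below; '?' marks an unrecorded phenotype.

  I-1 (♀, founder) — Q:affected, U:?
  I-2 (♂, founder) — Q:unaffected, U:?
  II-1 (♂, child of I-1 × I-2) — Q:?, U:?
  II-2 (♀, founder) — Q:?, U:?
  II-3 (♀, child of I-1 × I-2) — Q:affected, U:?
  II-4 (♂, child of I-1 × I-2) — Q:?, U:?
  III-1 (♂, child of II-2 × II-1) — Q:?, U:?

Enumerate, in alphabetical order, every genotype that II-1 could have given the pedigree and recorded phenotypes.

Q/I-1 aff ·: Qq|QQ
Q/I-2 un ·: qq
Q/II-1 ? I-1×I-2: qq|Qq
Q/II-2 ? ·: qq|Qq|QQ
Q/II-3 aff I-1×I-2: Qq
Q/II-4 ? I-1×I-2: qq|Qq
Q/III-1 ? II-2×II-1: qq|Qq|QQ
⇒ Q over [I-1,I-2,II-1,II-2,II-3,II-4,III-1]: 29 consistent
U/I-1 ? ·: uu|Uu|UU
U/I-2 ? ·: uu|Uu|UU
U/II-1 ? I-1×I-2: uu|Uu|UU
U/II-2 ? ·: uu|Uu|UU
U/II-3 ? I-1×I-2: uu|Uu|UU
U/II-4 ? I-1×I-2: uu|Uu|UU
U/III-1 ? II-2×II-1: uu|Uu|UU
⇒ U over [I-1,I-2,II-1,II-2,II-3,II-4,III-1]: 333 consistent

II-1 ∈ {Qq UU, Qq Uu, Qq uu, qq UU, qq Uu, qq uu}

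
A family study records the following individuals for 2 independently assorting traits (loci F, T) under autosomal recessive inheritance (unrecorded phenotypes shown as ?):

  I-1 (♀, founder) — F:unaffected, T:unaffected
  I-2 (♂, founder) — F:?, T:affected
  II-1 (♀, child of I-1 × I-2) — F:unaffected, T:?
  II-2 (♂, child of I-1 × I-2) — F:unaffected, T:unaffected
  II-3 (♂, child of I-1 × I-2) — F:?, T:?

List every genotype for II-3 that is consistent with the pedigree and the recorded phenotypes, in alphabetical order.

F/I-1 un ·: FF|Ff
F/I-2 ? ·: FF|Ff|ff
F/II-1 un I-1×I-2: FF|Ff
F/II-2 un I-1×I-2: FF|Ff
F/II-3 ? I-1×I-2: FF|Ff|ff
⇒ F over [I-1,I-2,II-1,II-2,II-3]: 32 consistent
T/I-1 un ·: TT|Tt
T/I-2 aff ·: tt
T/II-1 ? I-1×I-2: Tt|tt
T/II-2 un I-1×I-2: Tt
T/II-3 ? I-1×I-2: Tt|tt
⇒ T over [I-1,I-2,II-1,II-2,II-3]: 5 consistent

II-3 ∈ {FF Tt, FF tt, Ff Tt, Ff tt, ff Tt, ff tt}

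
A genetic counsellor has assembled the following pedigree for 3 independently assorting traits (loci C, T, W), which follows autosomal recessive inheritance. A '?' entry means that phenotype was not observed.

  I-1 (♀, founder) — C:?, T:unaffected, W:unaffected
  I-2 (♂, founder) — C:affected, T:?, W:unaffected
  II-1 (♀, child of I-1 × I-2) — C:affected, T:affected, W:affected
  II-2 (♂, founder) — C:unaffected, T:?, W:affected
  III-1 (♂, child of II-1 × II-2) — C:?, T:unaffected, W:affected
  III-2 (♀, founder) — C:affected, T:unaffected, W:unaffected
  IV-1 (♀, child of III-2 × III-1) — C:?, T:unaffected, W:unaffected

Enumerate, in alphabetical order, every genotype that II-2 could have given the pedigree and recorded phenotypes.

C/I-1 ? ·: Cc|cc
C/I-2 aff ·: cc
C/II-1 aff I-1×I-2: cc
C/II-2 un ·: CC|Cc
C/III-1 ? II-1×II-2: Cc|cc
C/III-2 aff ·: cc
C/IV-1 ? III-2×III-1: Cc|cc
⇒ C over [I-1,I-2,II-1,II-2,III-1,III-2,IV-1]: 10 consistent
T/I-1 un ·: Tt
T/I-2 ? ·: Tt|tt
T/II-1 aff I-1×I-2: tt
T/II-2 ? ·: TT|Tt
T/III-1 un II-1×II-2: Tt
T/III-2 un ·: TT|Tt
T/IV-1 un III-2×III-1: TT|Tt
⇒ T over [I-1,I-2,II-1,II-2,III-1,III-2,IV-1]: 16 consistent
W/I-1 un ·: Ww
W/I-2 un ·: Ww
W/II-1 aff I-1×I-2: ww
W/II-2 aff ·: ww
W/III-1 aff II-1×II-2: ww
W/III-2 un ·: WW|Ww
W/IV-1 un III-2×III-1: Ww
⇒ W over [I-1,I-2,II-1,II-2,III-1,III-2,IV-1]: 2 consistent

II-2 ∈ {CC TT ww, CC Tt ww, Cc TT ww, Cc Tt ww}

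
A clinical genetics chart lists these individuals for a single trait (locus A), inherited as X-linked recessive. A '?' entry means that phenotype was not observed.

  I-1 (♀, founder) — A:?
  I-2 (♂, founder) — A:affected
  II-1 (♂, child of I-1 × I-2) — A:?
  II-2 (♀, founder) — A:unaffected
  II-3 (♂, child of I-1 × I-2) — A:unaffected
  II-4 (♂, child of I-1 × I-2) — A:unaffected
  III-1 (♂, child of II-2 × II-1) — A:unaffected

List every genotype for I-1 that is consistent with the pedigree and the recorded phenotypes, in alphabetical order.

A/I-1 ? ·: X^AX^A|X^AX^a
A/I-2 aff ·: X^aY
A/II-1 ? I-1×I-2: X^AY|X^aY
A/II-2 un ·: X^AX^A|X^AX^a
A/II-3 un I-1×I-2: X^AY
A/II-4 un I-1×I-2: X^AY
A/III-1 un II-2×II-1: X^AY
⇒ A over [I-1,I-2,II-1,II-2,II-3,II-4,III-1]: 6 consistent

I-1 ∈ {X^AX^A, X^AX^a}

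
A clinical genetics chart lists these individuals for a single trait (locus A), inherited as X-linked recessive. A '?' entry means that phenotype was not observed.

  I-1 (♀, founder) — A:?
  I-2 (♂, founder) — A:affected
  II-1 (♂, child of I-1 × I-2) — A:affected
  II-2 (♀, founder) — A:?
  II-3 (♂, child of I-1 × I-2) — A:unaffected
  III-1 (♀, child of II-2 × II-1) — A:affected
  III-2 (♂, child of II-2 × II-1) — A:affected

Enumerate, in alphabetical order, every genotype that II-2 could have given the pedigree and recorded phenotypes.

A/I-1 ? ·: X^AX^a
A/I-2 aff ·: X^aY
A/II-1 aff I-1×I-2: X^aY
A/II-2 ? ·: X^AX^a|X^aX^a
A/II-3 un I-1×I-2: X^AY
A/III-1 aff II-2×II-1: X^aX^a
A/III-2 aff II-2×II-1: X^aY
⇒ A over [I-1,I-2,II-1,II-2,II-3,III-1,III-2]: 2 consistent

II-2 ∈ {X^AX^a, X^aX^a}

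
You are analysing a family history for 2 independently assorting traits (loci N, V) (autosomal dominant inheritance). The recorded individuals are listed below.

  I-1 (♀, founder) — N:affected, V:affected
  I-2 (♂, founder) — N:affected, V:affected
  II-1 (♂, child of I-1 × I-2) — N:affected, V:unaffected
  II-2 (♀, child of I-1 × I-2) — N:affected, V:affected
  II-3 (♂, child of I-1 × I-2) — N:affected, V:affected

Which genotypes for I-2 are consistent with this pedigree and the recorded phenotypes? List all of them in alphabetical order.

I-2 ∈ {NN Vv, Nn Vv}

N/I-1 aff ·: Nn|NN
N/I-2 aff ·: Nn|NN
N/II-1 aff I-1×I-2: Nn|NN
N/II-2 aff I-1×I-2: Nn|NN
N/II-3 aff I-1×I-2: Nn|NN
⇒ N over [I-1,I-2,II-1,II-2,II-3]: 25 consistent
V/I-1 aff ·: Vv
V/I-2 aff ·: Vv
V/II-1 un I-1×I-2: vv
V/II-2 aff I-1×I-2: Vv|VV
V/II-3 aff I-1×I-2: Vv|VV
⇒ V over [I-1,I-2,II-1,II-2,II-3]: 4 consistent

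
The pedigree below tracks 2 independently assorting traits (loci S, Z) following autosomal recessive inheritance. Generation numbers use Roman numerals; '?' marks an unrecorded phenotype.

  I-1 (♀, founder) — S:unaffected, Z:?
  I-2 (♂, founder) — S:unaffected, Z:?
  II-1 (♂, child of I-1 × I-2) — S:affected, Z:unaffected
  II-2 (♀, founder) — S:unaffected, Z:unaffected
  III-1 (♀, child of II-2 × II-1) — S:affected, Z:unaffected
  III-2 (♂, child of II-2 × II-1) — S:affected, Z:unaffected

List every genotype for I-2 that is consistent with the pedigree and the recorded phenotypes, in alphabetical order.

I-2 ∈ {Ss ZZ, Ss Zz, Ss zz}

S/I-1 un ·: Ss
S/I-2 un ·: Ss
S/II-1 aff I-1×I-2: ss
S/II-2 un ·: Ss
S/III-1 aff II-2×II-1: ss
S/III-2 aff II-2×II-1: ss
⇒ S over [I-1,I-2,II-1,II-2,III-1,III-2]: 1 consistent
Z/I-1 ? ·: ZZ|Zz|zz
Z/I-2 ? ·: ZZ|Zz|zz
Z/II-1 un I-1×I-2: ZZ|Zz
Z/II-2 un ·: ZZ|Zz
Z/III-1 un II-2×II-1: ZZ|Zz
Z/III-2 un II-2×II-1: ZZ|Zz
⇒ Z over [I-1,I-2,II-1,II-2,III-1,III-2]: 76 consistent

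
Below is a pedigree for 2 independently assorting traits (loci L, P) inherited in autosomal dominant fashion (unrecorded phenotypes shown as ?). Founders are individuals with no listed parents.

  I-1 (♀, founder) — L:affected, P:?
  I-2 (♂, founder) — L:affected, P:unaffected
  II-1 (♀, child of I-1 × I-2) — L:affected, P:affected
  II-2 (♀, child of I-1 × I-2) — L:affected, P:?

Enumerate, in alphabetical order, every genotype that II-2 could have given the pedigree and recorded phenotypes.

L/I-1 aff ·: Ll|LL
L/I-2 aff ·: Ll|LL
L/II-1 aff I-1×I-2: Ll|LL
L/II-2 aff I-1×I-2: Ll|LL
⇒ L over [I-1,I-2,II-1,II-2]: 13 consistent
P/I-1 ? ·: Pp|PP
P/I-2 un ·: pp
P/II-1 aff I-1×I-2: Pp
P/II-2 ? I-1×I-2: pp|Pp
⇒ P over [I-1,I-2,II-1,II-2]: 3 consistent

II-2 ∈ {LL Pp, LL pp, Ll Pp, Ll pp}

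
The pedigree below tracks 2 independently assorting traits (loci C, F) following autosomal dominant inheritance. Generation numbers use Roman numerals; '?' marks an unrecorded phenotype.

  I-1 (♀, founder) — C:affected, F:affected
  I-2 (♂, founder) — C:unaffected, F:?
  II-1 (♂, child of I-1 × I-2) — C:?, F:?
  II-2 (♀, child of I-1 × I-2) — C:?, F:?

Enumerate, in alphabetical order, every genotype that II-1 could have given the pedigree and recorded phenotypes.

C/I-1 aff ·: Cc|CC
C/I-2 un ·: cc
C/II-1 ? I-1×I-2: cc|Cc
C/II-2 ? I-1×I-2: cc|Cc
⇒ C over [I-1,I-2,II-1,II-2]: 5 consistent
F/I-1 aff ·: Ff|FF
F/I-2 ? ·: ff|Ff|FF
F/II-1 ? I-1×I-2: ff|Ff|FF
F/II-2 ? I-1×I-2: ff|Ff|FF
⇒ F over [I-1,I-2,II-1,II-2]: 23 consistent

II-1 ∈ {Cc FF, Cc Ff, Cc ff, cc FF, cc Ff, cc ff}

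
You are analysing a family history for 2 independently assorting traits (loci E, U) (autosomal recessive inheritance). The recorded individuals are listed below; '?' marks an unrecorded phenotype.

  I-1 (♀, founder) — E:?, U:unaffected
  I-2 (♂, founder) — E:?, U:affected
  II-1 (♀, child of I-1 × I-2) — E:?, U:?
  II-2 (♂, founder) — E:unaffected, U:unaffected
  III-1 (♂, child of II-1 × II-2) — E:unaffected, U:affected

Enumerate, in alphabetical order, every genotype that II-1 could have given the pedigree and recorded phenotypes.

E/I-1 ? ·: EE|Ee|ee
E/I-2 ? ·: EE|Ee|ee
E/II-1 ? I-1×I-2: EE|Ee|ee
E/II-2 un ·: EE|Ee
E/III-1 un II-1×II-2: EE|Ee
⇒ E over [I-1,I-2,II-1,II-2,III-1]: 48 consistent
U/I-1 un ·: UU|Uu
U/I-2 aff ·: uu
U/II-1 ? I-1×I-2: Uu|uu
U/II-2 un ·: Uu
U/III-1 aff II-1×II-2: uu
⇒ U over [I-1,I-2,II-1,II-2,III-1]: 3 consistent

II-1 ∈ {EE Uu, EE uu, Ee Uu, Ee uu, ee Uu, ee uu}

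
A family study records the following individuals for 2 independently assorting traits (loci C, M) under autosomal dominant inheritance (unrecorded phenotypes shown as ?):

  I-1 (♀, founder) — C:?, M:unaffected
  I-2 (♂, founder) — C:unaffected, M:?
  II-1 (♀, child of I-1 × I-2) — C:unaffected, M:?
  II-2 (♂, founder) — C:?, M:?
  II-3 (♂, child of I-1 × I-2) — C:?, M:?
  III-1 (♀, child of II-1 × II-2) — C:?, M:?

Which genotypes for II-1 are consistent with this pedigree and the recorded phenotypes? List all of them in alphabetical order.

II-1 ∈ {cc Mm, cc mm}

C/I-1 ? ·: cc|Cc
C/I-2 un ·: cc
C/II-1 un I-1×I-2: cc
C/II-2 ? ·: cc|Cc|CC
C/II-3 ? I-1×I-2: cc|Cc
C/III-1 ? II-1×II-2: cc|Cc
⇒ C over [I-1,I-2,II-1,II-2,II-3,III-1]: 12 consistent
M/I-1 un ·: mm
M/I-2 ? ·: mm|Mm|MM
M/II-1 ? I-1×I-2: mm|Mm
M/II-2 ? ·: mm|Mm|MM
M/II-3 ? I-1×I-2: mm|Mm
M/III-1 ? II-1×II-2: mm|Mm|MM
⇒ M over [I-1,I-2,II-1,II-2,II-3,III-1]: 33 consistent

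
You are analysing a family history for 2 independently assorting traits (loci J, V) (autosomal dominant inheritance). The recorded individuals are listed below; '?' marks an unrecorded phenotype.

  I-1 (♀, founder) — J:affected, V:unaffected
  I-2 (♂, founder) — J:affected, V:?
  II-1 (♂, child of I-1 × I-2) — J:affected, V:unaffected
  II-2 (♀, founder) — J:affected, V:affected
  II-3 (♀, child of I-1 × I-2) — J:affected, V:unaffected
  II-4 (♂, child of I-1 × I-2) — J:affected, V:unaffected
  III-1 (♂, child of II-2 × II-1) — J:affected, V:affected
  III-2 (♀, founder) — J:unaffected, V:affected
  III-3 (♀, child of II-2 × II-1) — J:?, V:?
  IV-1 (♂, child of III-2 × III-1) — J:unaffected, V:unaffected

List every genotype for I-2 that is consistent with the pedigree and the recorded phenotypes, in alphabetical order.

J/I-1 aff ·: Jj|JJ
J/I-2 aff ·: Jj|JJ
J/II-1 aff I-1×I-2: Jj|JJ
J/II-2 aff ·: Jj|JJ
J/II-3 aff I-1×I-2: Jj|JJ
J/II-4 aff I-1×I-2: Jj|JJ
J/III-1 aff II-2×II-1: Jj
J/III-2 un ·: jj
J/III-3 ? II-2×II-1: jj|Jj|JJ
J/IV-1 un III-2×III-1: jj
⇒ J over [I-1,I-2,II-1,II-2,II-3,II-4,III-1,III-2,III-3,IV-1]: 86 consistent
V/I-1 un ·: vv
V/I-2 ? ·: vv|Vv
V/II-1 un I-1×I-2: vv
V/II-2 aff ·: Vv|VV
V/II-3 un I-1×I-2: vv
V/II-4 un I-1×I-2: vv
V/III-1 aff II-2×II-1: Vv
V/III-2 aff ·: Vv
V/III-3 ? II-2×II-1: vv|Vv
V/IV-1 un III-2×III-1: vv
⇒ V over [I-1,I-2,II-1,II-2,II-3,II-4,III-1,III-2,III-3,IV-1]: 6 consistent

I-2 ∈ {JJ Vv, JJ vv, Jj Vv, Jj vv}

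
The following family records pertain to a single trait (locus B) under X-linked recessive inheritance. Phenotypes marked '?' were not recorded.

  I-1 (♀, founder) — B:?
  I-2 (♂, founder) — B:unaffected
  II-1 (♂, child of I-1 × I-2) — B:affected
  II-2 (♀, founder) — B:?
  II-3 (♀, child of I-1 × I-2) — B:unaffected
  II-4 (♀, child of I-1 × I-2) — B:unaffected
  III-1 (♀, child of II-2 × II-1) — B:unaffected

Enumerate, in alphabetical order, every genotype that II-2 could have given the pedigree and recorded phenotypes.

II-2 ∈ {X^BX^B, X^BX^b}

B/I-1 ? ·: X^BX^b|X^bX^b
B/I-2 un ·: X^BY
B/II-1 aff I-1×I-2: X^bY
B/II-2 ? ·: X^BX^B|X^BX^b
B/II-3 un I-1×I-2: X^BX^B|X^BX^b
B/II-4 un I-1×I-2: X^BX^B|X^BX^b
B/III-1 un II-2×II-1: X^BX^b
⇒ B over [I-1,I-2,II-1,II-2,II-3,II-4,III-1]: 10 consistent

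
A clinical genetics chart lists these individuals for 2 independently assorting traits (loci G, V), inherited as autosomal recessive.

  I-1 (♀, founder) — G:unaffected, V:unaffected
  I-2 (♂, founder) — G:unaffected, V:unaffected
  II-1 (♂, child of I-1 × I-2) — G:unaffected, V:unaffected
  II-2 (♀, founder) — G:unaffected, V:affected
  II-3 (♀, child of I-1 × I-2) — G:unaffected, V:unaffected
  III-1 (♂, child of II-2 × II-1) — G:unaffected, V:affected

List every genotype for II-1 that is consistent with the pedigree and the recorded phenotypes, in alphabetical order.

G/I-1 un ·: GG|Gg
G/I-2 un ·: GG|Gg
G/II-1 un I-1×I-2: GG|Gg
G/II-2 un ·: GG|Gg
G/II-3 un I-1×I-2: GG|Gg
G/III-1 un II-2×II-1: GG|Gg
⇒ G over [I-1,I-2,II-1,II-2,II-3,III-1]: 45 consistent
V/I-1 un ·: VV|Vv
V/I-2 un ·: VV|Vv
V/II-1 un I-1×I-2: Vv
V/II-2 aff ·: vv
V/II-3 un I-1×I-2: VV|Vv
V/III-1 aff II-2×II-1: vv
⇒ V over [I-1,I-2,II-1,II-2,II-3,III-1]: 6 consistent

II-1 ∈ {GG Vv, Gg Vv}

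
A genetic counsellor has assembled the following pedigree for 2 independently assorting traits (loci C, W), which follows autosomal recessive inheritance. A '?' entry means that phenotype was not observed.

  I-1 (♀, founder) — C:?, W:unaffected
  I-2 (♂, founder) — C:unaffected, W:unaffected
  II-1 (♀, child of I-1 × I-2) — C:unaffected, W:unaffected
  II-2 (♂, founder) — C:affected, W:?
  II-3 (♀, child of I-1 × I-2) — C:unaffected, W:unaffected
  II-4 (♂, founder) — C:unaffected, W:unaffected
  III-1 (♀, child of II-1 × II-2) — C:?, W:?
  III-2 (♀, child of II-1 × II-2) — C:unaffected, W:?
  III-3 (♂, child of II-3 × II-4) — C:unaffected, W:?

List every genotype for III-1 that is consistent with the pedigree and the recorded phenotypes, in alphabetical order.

C/I-1 ? ·: CC|Cc|cc
C/I-2 un ·: CC|Cc
C/II-1 un I-1×I-2: CC|Cc
C/II-2 aff ·: cc
C/II-3 un I-1×I-2: CC|Cc
C/II-4 un ·: CC|Cc
C/III-1 ? II-1×II-2: Cc|cc
C/III-2 un II-1×II-2: Cc
C/III-3 un II-3×II-4: CC|Cc
⇒ C over [I-1,I-2,II-1,II-2,II-3,II-4,III-1,III-2,III-3]: 82 consistent
W/I-1 un ·: WW|Ww
W/I-2 un ·: WW|Ww
W/II-1 un I-1×I-2: WW|Ww
W/II-2 ? ·: WW|Ww|ww
W/II-3 un I-1×I-2: WW|Ww
W/II-4 un ·: WW|Ww
W/III-1 ? II-1×II-2: WW|Ww|ww
W/III-2 ? II-1×II-2: WW|Ww|ww
W/III-3 ? II-3×II-4: WW|Ww|ww
⇒ W over [I-1,I-2,II-1,II-2,II-3,II-4,III-1,III-2,III-3]: 570 consistent

III-1 ∈ {Cc WW, Cc Ww, Cc ww, cc WW, cc Ww, cc ww}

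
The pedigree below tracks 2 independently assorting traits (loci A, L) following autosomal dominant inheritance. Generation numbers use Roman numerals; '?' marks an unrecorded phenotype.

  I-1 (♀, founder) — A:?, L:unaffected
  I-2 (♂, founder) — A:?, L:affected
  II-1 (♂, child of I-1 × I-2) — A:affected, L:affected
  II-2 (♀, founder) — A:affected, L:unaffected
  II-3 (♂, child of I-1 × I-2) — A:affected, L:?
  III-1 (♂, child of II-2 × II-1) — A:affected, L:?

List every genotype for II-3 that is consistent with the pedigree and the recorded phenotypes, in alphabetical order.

A/I-1 ? ·: aa|Aa|AA
A/I-2 ? ·: aa|Aa|AA
A/II-1 aff I-1×I-2: Aa|AA
A/II-2 aff ·: Aa|AA
A/II-3 aff I-1×I-2: Aa|AA
A/III-1 aff II-2×II-1: Aa|AA
⇒ A over [I-1,I-2,II-1,II-2,II-3,III-1]: 61 consistent
L/I-1 un ·: ll
L/I-2 aff ·: Ll|LL
L/II-1 aff I-1×I-2: Ll
L/II-2 un ·: ll
L/II-3 ? I-1×I-2: ll|Ll
L/III-1 ? II-2×II-1: ll|Ll
⇒ L over [I-1,I-2,II-1,II-2,II-3,III-1]: 6 consistent

II-3 ∈ {AA Ll, AA ll, Aa Ll, Aa ll}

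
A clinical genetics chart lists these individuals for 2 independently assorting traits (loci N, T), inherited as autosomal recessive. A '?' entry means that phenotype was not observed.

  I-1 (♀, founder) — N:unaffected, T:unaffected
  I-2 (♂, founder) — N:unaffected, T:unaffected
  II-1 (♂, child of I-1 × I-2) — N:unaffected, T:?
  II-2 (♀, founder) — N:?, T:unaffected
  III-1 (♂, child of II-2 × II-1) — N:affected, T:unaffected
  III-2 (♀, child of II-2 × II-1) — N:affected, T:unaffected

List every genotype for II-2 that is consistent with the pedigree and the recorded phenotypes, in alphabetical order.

II-2 ∈ {Nn TT, Nn Tt, nn TT, nn Tt}

N/I-1 un ·: NN|Nn
N/I-2 un ·: NN|Nn
N/II-1 un I-1×I-2: Nn
N/II-2 ? ·: Nn|nn
N/III-1 aff II-2×II-1: nn
N/III-2 aff II-2×II-1: nn
⇒ N over [I-1,I-2,II-1,II-2,III-1,III-2]: 6 consistent
T/I-1 un ·: TT|Tt
T/I-2 un ·: TT|Tt
T/II-1 ? I-1×I-2: TT|Tt|tt
T/II-2 un ·: TT|Tt
T/III-1 un II-2×II-1: TT|Tt
T/III-2 un II-2×II-1: TT|Tt
⇒ T over [I-1,I-2,II-1,II-2,III-1,III-2]: 46 consistent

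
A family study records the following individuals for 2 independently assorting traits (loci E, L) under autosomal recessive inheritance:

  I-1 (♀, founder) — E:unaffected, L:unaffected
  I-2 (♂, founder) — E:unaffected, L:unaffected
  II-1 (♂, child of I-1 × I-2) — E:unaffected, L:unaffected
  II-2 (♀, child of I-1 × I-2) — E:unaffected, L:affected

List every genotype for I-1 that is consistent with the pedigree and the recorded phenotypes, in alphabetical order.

I-1 ∈ {EE Ll, Ee Ll}

E/I-1 un ·: EE|Ee
E/I-2 un ·: EE|Ee
E/II-1 un I-1×I-2: EE|Ee
E/II-2 un I-1×I-2: EE|Ee
⇒ E over [I-1,I-2,II-1,II-2]: 13 consistent
L/I-1 un ·: Ll
L/I-2 un ·: Ll
L/II-1 un I-1×I-2: LL|Ll
L/II-2 aff I-1×I-2: ll
⇒ L over [I-1,I-2,II-1,II-2]: 2 consistent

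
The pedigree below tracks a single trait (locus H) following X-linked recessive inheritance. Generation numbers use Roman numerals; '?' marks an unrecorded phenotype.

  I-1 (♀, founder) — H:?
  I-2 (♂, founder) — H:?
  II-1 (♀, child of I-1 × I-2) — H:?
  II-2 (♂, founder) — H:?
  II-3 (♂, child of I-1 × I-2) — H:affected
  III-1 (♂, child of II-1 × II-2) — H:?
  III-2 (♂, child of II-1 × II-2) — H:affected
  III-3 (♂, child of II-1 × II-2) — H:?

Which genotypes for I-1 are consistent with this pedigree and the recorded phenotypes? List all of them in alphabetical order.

H/I-1 ? ·: X^HX^h|X^hX^h
H/I-2 ? ·: X^HY|X^hY
H/II-1 ? I-1×I-2: X^HX^h|X^hX^h
H/II-2 ? ·: X^HY|X^hY
H/II-3 aff I-1×I-2: X^hY
H/III-1 ? II-1×II-2: X^HY|X^hY
H/III-2 aff II-1×II-2: X^hY
H/III-3 ? II-1×II-2: X^HY|X^hY
⇒ H over [I-1,I-2,II-1,II-2,II-3,III-1,III-2,III-3]: 28 consistent

I-1 ∈ {X^HX^h, X^hX^h}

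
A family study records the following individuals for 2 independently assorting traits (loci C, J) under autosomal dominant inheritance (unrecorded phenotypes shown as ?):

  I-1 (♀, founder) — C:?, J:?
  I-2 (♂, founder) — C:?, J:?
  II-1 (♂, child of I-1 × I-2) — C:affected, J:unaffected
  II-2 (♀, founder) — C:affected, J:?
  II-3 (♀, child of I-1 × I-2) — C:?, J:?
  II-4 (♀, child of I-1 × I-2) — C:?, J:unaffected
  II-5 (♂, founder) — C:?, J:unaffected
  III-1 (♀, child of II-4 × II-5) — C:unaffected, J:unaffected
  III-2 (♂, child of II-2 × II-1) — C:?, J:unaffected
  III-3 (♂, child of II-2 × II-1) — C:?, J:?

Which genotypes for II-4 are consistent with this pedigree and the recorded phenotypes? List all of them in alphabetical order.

II-4 ∈ {Cc jj, cc jj}

C/I-1 ? ·: cc|Cc|CC
C/I-2 ? ·: cc|Cc|CC
C/II-1 aff I-1×I-2: Cc|CC
C/II-2 aff ·: Cc|CC
C/II-3 ? I-1×I-2: cc|Cc|CC
C/II-4 ? I-1×I-2: cc|Cc
C/II-5 ? ·: cc|Cc
C/III-1 un II-4×II-5: cc
C/III-2 ? II-2×II-1: cc|Cc|CC
C/III-3 ? II-2×II-1: cc|Cc|CC
⇒ C over [I-1,I-2,II-1,II-2,II-3,II-4,II-5,III-1,III-2,III-3]: 620 consistent
J/I-1 ? ·: jj|Jj
J/I-2 ? ·: jj|Jj
J/II-1 un I-1×I-2: jj
J/II-2 ? ·: jj|Jj
J/II-3 ? I-1×I-2: jj|Jj|JJ
J/II-4 un I-1×I-2: jj
J/II-5 un ·: jj
J/III-1 un II-4×II-5: jj
J/III-2 un II-2×II-1: jj
J/III-3 ? II-2×II-1: jj|Jj
⇒ J over [I-1,I-2,II-1,II-2,II-3,II-4,II-5,III-1,III-2,III-3]: 24 consistent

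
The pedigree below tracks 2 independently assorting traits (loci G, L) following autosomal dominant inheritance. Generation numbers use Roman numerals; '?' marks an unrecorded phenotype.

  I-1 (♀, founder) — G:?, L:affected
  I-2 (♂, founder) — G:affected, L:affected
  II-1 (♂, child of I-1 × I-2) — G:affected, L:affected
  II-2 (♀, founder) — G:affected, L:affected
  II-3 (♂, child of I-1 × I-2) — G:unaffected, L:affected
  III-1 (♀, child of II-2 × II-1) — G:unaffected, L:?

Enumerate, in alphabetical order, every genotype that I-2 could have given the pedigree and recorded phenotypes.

G/I-1 ? ·: gg|Gg
G/I-2 aff ·: Gg
G/II-1 aff I-1×I-2: Gg
G/II-2 aff ·: Gg
G/II-3 un I-1×I-2: gg
G/III-1 un II-2×II-1: gg
⇒ G over [I-1,I-2,II-1,II-2,II-3,III-1]: 2 consistent
L/I-1 aff ·: Ll|LL
L/I-2 aff ·: Ll|LL
L/II-1 aff I-1×I-2: Ll|LL
L/II-2 aff ·: Ll|LL
L/II-3 aff I-1×I-2: Ll|LL
L/III-1 ? II-2×II-1: ll|Ll|LL
⇒ L over [I-1,I-2,II-1,II-2,II-3,III-1]: 51 consistent

I-2 ∈ {Gg LL, Gg Ll}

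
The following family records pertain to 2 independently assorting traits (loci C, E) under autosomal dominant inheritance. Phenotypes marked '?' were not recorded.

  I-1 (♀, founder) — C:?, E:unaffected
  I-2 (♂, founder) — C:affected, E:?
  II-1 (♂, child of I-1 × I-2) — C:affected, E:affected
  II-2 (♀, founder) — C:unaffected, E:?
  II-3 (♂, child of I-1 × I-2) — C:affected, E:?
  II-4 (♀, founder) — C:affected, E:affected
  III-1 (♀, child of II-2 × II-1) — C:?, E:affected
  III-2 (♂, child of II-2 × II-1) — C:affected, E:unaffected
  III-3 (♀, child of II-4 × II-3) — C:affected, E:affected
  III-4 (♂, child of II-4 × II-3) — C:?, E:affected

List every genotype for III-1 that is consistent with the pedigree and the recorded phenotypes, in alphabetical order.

C/I-1 ? ·: cc|Cc|CC
C/I-2 aff ·: Cc|CC
C/II-1 aff I-1×I-2: Cc|CC
C/II-2 un ·: cc
C/II-3 aff I-1×I-2: Cc|CC
C/II-4 aff ·: Cc|CC
C/III-1 ? II-2×II-1: cc|Cc
C/III-2 aff II-2×II-1: Cc
C/III-3 aff II-4×II-3: Cc|CC
C/III-4 ? II-4×II-3: cc|Cc|CC
⇒ C over [I-1,I-2,II-1,II-2,II-3,II-4,III-1,III-2,III-3,III-4]: 180 consistent
E/I-1 un ·: ee
E/I-2 ? ·: Ee|EE
E/II-1 aff I-1×I-2: Ee
E/II-2 ? ·: ee|Ee
E/II-3 ? I-1×I-2: ee|Ee
E/II-4 aff ·: Ee|EE
E/III-1 aff II-2×II-1: Ee|EE
E/III-2 un II-2×II-1: ee
E/III-3 aff II-4×II-3: Ee|EE
E/III-4 aff II-4×II-3: Ee|EE
⇒ E over [I-1,I-2,II-1,II-2,II-3,II-4,III-1,III-2,III-3,III-4]: 54 consistent

III-1 ∈ {Cc EE, Cc Ee, cc EE, cc Ee}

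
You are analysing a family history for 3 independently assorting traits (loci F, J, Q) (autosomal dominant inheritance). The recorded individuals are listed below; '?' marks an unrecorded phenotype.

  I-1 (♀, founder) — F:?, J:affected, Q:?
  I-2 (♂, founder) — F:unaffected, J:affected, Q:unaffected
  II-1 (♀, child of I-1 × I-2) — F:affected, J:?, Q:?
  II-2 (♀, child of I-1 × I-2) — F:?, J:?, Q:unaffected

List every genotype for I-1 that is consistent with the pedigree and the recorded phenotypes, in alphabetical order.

F/I-1 ? ·: Ff|FF
F/I-2 un ·: ff
F/II-1 aff I-1×I-2: Ff
F/II-2 ? I-1×I-2: ff|Ff
⇒ F over [I-1,I-2,II-1,II-2]: 3 consistent
J/I-1 aff ·: Jj|JJ
J/I-2 aff ·: Jj|JJ
J/II-1 ? I-1×I-2: jj|Jj|JJ
J/II-2 ? I-1×I-2: jj|Jj|JJ
⇒ J over [I-1,I-2,II-1,II-2]: 18 consistent
Q/I-1 ? ·: qq|Qq
Q/I-2 un ·: qq
Q/II-1 ? I-1×I-2: qq|Qq
Q/II-2 un I-1×I-2: qq
⇒ Q over [I-1,I-2,II-1,II-2]: 3 consistent

I-1 ∈ {FF JJ Qq, FF JJ qq, FF Jj Qq, FF Jj qq, Ff JJ Qq, Ff JJ qq, Ff Jj Qq, Ff Jj qq}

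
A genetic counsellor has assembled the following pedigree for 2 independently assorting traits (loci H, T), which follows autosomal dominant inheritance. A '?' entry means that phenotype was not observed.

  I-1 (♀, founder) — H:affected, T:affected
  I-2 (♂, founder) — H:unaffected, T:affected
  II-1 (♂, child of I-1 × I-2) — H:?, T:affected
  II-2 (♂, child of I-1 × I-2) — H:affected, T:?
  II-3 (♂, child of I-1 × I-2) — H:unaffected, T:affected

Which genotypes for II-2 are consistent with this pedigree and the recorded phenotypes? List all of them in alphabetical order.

II-2 ∈ {Hh TT, Hh Tt, Hh tt}

H/I-1 aff ·: Hh
H/I-2 un ·: hh
H/II-1 ? I-1×I-2: hh|Hh
H/II-2 aff I-1×I-2: Hh
H/II-3 un I-1×I-2: hh
⇒ H over [I-1,I-2,II-1,II-2,II-3]: 2 consistent
T/I-1 aff ·: Tt|TT
T/I-2 aff ·: Tt|TT
T/II-1 aff I-1×I-2: Tt|TT
T/II-2 ? I-1×I-2: tt|Tt|TT
T/II-3 aff I-1×I-2: Tt|TT
⇒ T over [I-1,I-2,II-1,II-2,II-3]: 29 consistent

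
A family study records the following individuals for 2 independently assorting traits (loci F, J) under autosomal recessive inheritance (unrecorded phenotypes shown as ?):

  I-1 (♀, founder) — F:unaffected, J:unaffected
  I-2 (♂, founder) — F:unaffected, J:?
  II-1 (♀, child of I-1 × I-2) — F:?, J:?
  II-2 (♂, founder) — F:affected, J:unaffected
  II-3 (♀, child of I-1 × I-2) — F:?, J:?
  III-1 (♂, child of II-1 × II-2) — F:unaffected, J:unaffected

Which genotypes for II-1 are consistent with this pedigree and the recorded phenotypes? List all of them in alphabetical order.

F/I-1 un ·: FF|Ff
F/I-2 un ·: FF|Ff
F/II-1 ? I-1×I-2: FF|Ff
F/II-2 aff ·: ff
F/II-3 ? I-1×I-2: FF|Ff|ff
F/III-1 un II-1×II-2: Ff
⇒ F over [I-1,I-2,II-1,II-2,II-3,III-1]: 15 consistent
J/I-1 un ·: JJ|Jj
J/I-2 ? ·: JJ|Jj|jj
J/II-1 ? I-1×I-2: JJ|Jj|jj
J/II-2 un ·: JJ|Jj
J/II-3 ? I-1×I-2: JJ|Jj|jj
J/III-1 un II-1×II-2: JJ|Jj
⇒ J over [I-1,I-2,II-1,II-2,II-3,III-1]: 74 consistent

II-1 ∈ {FF JJ, FF Jj, FF jj, Ff JJ, Ff Jj, Ff jj}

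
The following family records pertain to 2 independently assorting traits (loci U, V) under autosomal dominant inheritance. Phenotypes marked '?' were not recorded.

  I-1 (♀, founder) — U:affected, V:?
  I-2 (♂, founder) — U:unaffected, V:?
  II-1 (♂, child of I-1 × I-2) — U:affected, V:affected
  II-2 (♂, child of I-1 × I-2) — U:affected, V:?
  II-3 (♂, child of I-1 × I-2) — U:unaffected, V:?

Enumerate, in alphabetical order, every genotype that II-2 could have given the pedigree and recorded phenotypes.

II-2 ∈ {Uu VV, Uu Vv, Uu vv}

U/I-1 aff ·: Uu
U/I-2 un ·: uu
U/II-1 aff I-1×I-2: Uu
U/II-2 aff I-1×I-2: Uu
U/II-3 un I-1×I-2: uu
⇒ U over [I-1,I-2,II-1,II-2,II-3]: 1 consistent
V/I-1 ? ·: vv|Vv|VV
V/I-2 ? ·: vv|Vv|VV
V/II-1 aff I-1×I-2: Vv|VV
V/II-2 ? I-1×I-2: vv|Vv|VV
V/II-3 ? I-1×I-2: vv|Vv|VV
⇒ V over [I-1,I-2,II-1,II-2,II-3]: 45 consistent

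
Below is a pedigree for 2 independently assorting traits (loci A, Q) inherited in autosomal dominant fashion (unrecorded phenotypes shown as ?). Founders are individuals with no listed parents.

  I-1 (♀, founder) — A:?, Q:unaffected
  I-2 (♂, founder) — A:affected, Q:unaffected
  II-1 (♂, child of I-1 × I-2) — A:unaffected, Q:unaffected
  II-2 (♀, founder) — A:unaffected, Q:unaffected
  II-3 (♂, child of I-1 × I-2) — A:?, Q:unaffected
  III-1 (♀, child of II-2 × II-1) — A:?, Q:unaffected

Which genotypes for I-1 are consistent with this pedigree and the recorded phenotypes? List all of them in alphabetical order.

I-1 ∈ {Aa qq, aa qq}

A/I-1 ? ·: aa|Aa
A/I-2 aff ·: Aa
A/II-1 un I-1×I-2: aa
A/II-2 un ·: aa
A/II-3 ? I-1×I-2: aa|Aa|AA
A/III-1 ? II-2×II-1: aa
⇒ A over [I-1,I-2,II-1,II-2,II-3,III-1]: 5 consistent
Q/I-1 un ·: qq
Q/I-2 un ·: qq
Q/II-1 un I-1×I-2: qq
Q/II-2 un ·: qq
Q/II-3 un I-1×I-2: qq
Q/III-1 un II-2×II-1: qq
⇒ Q over [I-1,I-2,II-1,II-2,II-3,III-1]: 1 consistent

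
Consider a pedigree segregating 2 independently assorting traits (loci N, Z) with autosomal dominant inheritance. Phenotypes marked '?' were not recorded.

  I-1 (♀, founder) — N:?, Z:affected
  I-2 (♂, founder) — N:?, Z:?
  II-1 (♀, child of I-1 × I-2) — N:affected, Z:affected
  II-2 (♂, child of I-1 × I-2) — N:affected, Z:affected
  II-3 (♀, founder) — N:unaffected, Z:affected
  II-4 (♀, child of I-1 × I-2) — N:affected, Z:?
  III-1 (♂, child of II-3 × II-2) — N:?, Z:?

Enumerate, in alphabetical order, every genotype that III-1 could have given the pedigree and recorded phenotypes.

III-1 ∈ {Nn ZZ, Nn Zz, Nn zz, nn ZZ, nn Zz, nn zz}

N/I-1 ? ·: nn|Nn|NN
N/I-2 ? ·: nn|Nn|NN
N/II-1 aff I-1×I-2: Nn|NN
N/II-2 aff I-1×I-2: Nn|NN
N/II-3 un ·: nn
N/II-4 aff I-1×I-2: Nn|NN
N/III-1 ? II-3×II-2: nn|Nn
⇒ N over [I-1,I-2,II-1,II-2,II-3,II-4,III-1]: 45 consistent
Z/I-1 aff ·: Zz|ZZ
Z/I-2 ? ·: zz|Zz|ZZ
Z/II-1 aff I-1×I-2: Zz|ZZ
Z/II-2 aff I-1×I-2: Zz|ZZ
Z/II-3 aff ·: Zz|ZZ
Z/II-4 ? I-1×I-2: zz|Zz|ZZ
Z/III-1 ? II-3×II-2: zz|Zz|ZZ
⇒ Z over [I-1,I-2,II-1,II-2,II-3,II-4,III-1]: 130 consistent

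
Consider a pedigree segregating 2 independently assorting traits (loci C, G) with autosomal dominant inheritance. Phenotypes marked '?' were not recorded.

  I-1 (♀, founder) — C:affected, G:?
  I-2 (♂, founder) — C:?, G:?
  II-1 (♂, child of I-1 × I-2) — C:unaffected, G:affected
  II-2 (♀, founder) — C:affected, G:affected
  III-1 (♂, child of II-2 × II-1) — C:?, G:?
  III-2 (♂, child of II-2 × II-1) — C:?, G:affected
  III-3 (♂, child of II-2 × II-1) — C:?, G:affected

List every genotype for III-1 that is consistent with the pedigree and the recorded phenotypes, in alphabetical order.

III-1 ∈ {Cc GG, Cc Gg, Cc gg, cc GG, cc Gg, cc gg}

C/I-1 aff ·: Cc
C/I-2 ? ·: cc|Cc
C/II-1 un I-1×I-2: cc
C/II-2 aff ·: Cc|CC
C/III-1 ? II-2×II-1: cc|Cc
C/III-2 ? II-2×II-1: cc|Cc
C/III-3 ? II-2×II-1: cc|Cc
⇒ C over [I-1,I-2,II-1,II-2,III-1,III-2,III-3]: 18 consistent
G/I-1 ? ·: gg|Gg|GG
G/I-2 ? ·: gg|Gg|GG
G/II-1 aff I-1×I-2: Gg|GG
G/II-2 aff ·: Gg|GG
G/III-1 ? II-2×II-1: gg|Gg|GG
G/III-2 aff II-2×II-1: Gg|GG
G/III-3 aff II-2×II-1: Gg|GG
⇒ G over [I-1,I-2,II-1,II-2,III-1,III-2,III-3]: 176 consistent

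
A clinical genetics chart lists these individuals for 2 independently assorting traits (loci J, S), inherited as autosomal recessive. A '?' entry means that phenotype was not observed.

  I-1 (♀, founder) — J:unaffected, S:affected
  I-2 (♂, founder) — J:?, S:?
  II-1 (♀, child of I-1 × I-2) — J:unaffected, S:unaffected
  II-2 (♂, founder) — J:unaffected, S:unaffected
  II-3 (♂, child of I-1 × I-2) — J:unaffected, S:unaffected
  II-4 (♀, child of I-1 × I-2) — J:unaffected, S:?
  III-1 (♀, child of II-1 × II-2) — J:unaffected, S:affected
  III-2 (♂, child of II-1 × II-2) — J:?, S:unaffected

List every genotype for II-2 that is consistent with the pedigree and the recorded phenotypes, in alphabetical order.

II-2 ∈ {JJ Ss, Jj Ss}

J/I-1 un ·: JJ|Jj
J/I-2 ? ·: JJ|Jj|jj
J/II-1 un I-1×I-2: JJ|Jj
J/II-2 un ·: JJ|Jj
J/II-3 un I-1×I-2: JJ|Jj
J/II-4 un I-1×I-2: JJ|Jj
J/III-1 un II-1×II-2: JJ|Jj
J/III-2 ? II-1×II-2: JJ|Jj|jj
⇒ J over [I-1,I-2,II-1,II-2,II-3,II-4,III-1,III-2]: 205 consistent
S/I-1 aff ·: ss
S/I-2 ? ·: SS|Ss
S/II-1 un I-1×I-2: Ss
S/II-2 un ·: Ss
S/II-3 un I-1×I-2: Ss
S/II-4 ? I-1×I-2: Ss|ss
S/III-1 aff II-1×II-2: ss
S/III-2 un II-1×II-2: SS|Ss
⇒ S over [I-1,I-2,II-1,II-2,II-3,II-4,III-1,III-2]: 6 consistent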